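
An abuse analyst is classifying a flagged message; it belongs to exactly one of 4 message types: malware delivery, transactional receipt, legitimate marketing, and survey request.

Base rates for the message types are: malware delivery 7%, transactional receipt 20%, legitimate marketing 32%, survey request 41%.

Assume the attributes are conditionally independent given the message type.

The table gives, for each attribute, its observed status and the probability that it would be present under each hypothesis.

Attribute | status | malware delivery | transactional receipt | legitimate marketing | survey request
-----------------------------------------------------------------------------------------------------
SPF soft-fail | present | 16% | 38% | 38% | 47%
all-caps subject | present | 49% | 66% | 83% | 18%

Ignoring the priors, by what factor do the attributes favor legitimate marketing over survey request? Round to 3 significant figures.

Take the product of per-attribute likelihoods under each hypothesis, then divide.
  legitimate marketing: 0.38 × 0.83 = 0.3154
  survey request: 0.47 × 0.18 = 0.0846
Bayes factor = 0.3154 / 0.0846 ≈ 3.73

3.73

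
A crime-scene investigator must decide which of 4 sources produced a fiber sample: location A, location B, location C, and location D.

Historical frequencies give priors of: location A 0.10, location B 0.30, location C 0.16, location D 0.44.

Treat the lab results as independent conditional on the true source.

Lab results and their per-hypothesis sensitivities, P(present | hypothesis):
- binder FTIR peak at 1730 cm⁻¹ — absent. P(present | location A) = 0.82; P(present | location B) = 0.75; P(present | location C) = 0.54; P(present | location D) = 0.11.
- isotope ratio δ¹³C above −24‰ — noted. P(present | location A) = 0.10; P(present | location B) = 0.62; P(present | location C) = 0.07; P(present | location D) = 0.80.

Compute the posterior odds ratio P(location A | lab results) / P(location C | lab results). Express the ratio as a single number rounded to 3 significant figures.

0.349

The normalizing constant cancels in an odds ratio, so compute prior × likelihood for the two hypotheses only (using 1 − P(present | H) for each absent lab result):
  location A: 0.10 × (1 − 0.82) × 0.10 = 0.0018
  location C: 0.16 × (1 − 0.54) × 0.07 = 0.005152
Odds(location A : location C) = 0.0018 / 0.005152 ≈ 0.349.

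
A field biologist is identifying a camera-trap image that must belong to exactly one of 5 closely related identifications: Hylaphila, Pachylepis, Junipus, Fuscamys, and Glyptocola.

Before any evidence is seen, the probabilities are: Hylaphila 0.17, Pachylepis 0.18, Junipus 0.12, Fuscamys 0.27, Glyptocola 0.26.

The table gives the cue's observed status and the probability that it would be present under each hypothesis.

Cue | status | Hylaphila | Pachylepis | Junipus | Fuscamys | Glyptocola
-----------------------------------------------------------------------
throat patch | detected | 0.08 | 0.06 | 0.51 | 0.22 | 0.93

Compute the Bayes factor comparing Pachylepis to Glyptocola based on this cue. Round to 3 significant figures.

Likelihood of this cue under each hypothesis:
  Pachylepis: 0.06
  Glyptocola: 0.93
Bayes factor = 0.06 / 0.93 ≈ 0.0645

0.0645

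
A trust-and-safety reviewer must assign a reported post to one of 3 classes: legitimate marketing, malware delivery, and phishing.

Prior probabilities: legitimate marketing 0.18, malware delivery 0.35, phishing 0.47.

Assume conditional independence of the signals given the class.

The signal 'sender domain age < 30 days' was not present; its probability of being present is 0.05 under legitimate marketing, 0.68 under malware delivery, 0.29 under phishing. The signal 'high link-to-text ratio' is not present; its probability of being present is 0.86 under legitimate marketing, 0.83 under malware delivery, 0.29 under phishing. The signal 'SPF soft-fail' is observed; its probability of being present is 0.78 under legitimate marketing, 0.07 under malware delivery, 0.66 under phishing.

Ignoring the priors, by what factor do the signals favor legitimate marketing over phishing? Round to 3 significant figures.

Take the product of per-signal likelihoods under each hypothesis (using 1 − P(present | H) for each absent signal), then divide.
  legitimate marketing: (1 − 0.05) × (1 − 0.86) × 0.78 = 0.10374
  phishing: (1 − 0.29) × (1 − 0.29) × 0.66 = 0.33271
Bayes factor = 0.10374 / 0.33271 ≈ 0.312

0.312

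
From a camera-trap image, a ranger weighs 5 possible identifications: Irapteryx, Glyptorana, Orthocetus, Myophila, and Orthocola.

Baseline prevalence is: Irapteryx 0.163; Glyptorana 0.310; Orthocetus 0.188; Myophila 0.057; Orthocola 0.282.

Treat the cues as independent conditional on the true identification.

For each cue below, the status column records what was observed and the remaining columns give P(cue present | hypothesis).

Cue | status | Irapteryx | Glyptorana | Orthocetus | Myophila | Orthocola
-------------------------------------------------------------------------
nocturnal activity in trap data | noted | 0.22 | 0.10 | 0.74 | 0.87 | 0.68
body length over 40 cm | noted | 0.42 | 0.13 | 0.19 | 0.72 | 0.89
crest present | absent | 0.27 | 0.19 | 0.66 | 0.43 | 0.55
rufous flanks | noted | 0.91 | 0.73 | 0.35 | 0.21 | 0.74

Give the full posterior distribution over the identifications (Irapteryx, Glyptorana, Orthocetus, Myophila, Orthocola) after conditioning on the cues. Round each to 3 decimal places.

0.131, 0.031, 0.041, 0.056, 0.742

For each hypothesis, the unnormalized posterior weight is prior × product of the cue likelihoods (using 1 − P(present | H) for each absent cue):
  Irapteryx: 0.163 × 0.22 × 0.42 × (1 − 0.27) × 0.91 = 0.010005
  Glyptorana: 0.310 × 0.10 × 0.13 × (1 − 0.19) × 0.73 = 0.0023829
  Orthocetus: 0.188 × 0.74 × 0.19 × (1 − 0.66) × 0.35 = 0.0031455
  Myophila: 0.057 × 0.87 × 0.72 × (1 − 0.43) × 0.21 = 0.0042739
  Orthocola: 0.282 × 0.68 × 0.89 × (1 − 0.55) × 0.74 = 0.056832
Normalizing constant Z = 0.010005 + 0.0023829 + 0.0031455 + 0.0042739 + 0.056832 = 0.076639.
P(Irapteryx | evidence) = 0.010005 / 0.076639 ≈ 0.131
P(Glyptorana | evidence) = 0.0023829 / 0.076639 ≈ 0.031
P(Orthocetus | evidence) = 0.0031455 / 0.076639 ≈ 0.041
P(Myophila | evidence) = 0.0042739 / 0.076639 ≈ 0.056
P(Orthocola | evidence) = 0.056832 / 0.076639 ≈ 0.742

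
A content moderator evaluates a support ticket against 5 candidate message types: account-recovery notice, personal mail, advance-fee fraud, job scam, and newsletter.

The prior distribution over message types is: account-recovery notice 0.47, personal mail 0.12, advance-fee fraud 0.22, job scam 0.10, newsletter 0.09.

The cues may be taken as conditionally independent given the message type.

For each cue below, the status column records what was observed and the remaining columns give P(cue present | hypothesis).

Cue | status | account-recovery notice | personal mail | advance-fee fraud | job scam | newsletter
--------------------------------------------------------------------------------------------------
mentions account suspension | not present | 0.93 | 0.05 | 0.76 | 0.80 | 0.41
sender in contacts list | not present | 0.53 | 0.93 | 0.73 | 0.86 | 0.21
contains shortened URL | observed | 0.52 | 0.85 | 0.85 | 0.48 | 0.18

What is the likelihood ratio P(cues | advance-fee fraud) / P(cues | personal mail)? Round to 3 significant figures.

0.974

Take the product of per-cue likelihoods under each hypothesis (using 1 − P(present | H) for each absent cue), then divide.
  advance-fee fraud: (1 − 0.76) × (1 − 0.73) × 0.85 = 0.05508
  personal mail: (1 − 0.05) × (1 − 0.93) × 0.85 = 0.056525
Bayes factor = 0.05508 / 0.056525 ≈ 0.974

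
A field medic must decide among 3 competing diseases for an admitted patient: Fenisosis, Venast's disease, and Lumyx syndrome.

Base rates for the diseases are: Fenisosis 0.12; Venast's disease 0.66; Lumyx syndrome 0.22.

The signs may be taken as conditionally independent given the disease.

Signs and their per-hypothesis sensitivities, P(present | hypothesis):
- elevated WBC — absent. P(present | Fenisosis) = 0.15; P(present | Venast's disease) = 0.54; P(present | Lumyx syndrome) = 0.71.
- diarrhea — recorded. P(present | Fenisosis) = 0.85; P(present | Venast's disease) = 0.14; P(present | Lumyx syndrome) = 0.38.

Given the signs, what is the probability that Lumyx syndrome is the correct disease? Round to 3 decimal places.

For each hypothesis, the unnormalized posterior weight is prior × product of the sign likelihoods (using 1 − P(present | H) for each absent sign):
  Fenisosis: 0.12 × (1 − 0.15) × 0.85 = 0.0867
  Venast's disease: 0.66 × (1 − 0.54) × 0.14 = 0.042504
  Lumyx syndrome: 0.22 × (1 − 0.71) × 0.38 = 0.024244
Marginal likelihood of the evidence = 0.15345.
P(Lumyx syndrome | evidence) = 0.024244 / 0.15345 ≈ 0.158.

0.158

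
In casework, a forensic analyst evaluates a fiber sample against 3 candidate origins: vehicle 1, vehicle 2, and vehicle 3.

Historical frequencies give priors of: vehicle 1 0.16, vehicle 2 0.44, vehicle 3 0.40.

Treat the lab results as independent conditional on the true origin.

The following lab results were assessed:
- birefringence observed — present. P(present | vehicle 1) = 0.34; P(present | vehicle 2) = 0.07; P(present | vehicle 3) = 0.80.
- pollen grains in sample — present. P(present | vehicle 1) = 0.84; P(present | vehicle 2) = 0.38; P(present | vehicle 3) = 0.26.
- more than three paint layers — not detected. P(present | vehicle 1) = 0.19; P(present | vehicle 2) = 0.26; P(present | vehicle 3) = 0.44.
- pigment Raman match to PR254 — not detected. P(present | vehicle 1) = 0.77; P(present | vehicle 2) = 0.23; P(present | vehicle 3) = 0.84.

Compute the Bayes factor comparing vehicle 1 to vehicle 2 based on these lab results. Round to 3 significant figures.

The Bayes factor is the ratio of the joint likelihoods of the lab result pattern under the two hypotheses (using 1 − P(present | H) for each absent lab result).
  vehicle 1: 0.34 × 0.84 × (1 − 0.19) × (1 − 0.77) = 0.053207
  vehicle 2: 0.07 × 0.38 × (1 − 0.26) × (1 − 0.23) = 0.015157
Bayes factor = 0.053207 / 0.015157 ≈ 3.51

3.51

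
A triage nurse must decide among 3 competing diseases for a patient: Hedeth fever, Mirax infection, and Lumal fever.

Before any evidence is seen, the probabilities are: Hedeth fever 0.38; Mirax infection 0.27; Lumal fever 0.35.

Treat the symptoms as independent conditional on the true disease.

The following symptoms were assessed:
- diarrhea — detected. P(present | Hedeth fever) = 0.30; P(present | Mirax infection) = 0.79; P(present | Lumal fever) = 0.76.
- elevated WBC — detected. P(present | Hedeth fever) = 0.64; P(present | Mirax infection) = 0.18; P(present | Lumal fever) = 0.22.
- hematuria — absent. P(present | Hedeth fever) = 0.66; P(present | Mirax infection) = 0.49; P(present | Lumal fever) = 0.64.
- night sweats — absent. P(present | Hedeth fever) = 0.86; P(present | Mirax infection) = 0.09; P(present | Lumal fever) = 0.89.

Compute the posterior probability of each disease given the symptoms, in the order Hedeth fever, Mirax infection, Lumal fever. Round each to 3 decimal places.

Multiply each prior by the joint likelihood of the symptom pattern (using 1 − P(present | H) for each absent symptom):
  Hedeth fever: 0.38 × 0.30 × 0.64 × (1 − 0.66) × (1 − 0.86) = 0.0034729
  Mirax infection: 0.27 × 0.79 × 0.18 × (1 − 0.49) × (1 − 0.09) = 0.017819
  Lumal fever: 0.35 × 0.76 × 0.22 × (1 − 0.64) × (1 − 0.89) = 0.0023174
Marginal likelihood of the evidence = 0.023609.
P(Hedeth fever | evidence) = 0.0034729 / 0.023609 ≈ 0.147
P(Mirax infection | evidence) = 0.017819 / 0.023609 ≈ 0.755
P(Lumal fever | evidence) = 0.0023174 / 0.023609 ≈ 0.098

0.147, 0.755, 0.098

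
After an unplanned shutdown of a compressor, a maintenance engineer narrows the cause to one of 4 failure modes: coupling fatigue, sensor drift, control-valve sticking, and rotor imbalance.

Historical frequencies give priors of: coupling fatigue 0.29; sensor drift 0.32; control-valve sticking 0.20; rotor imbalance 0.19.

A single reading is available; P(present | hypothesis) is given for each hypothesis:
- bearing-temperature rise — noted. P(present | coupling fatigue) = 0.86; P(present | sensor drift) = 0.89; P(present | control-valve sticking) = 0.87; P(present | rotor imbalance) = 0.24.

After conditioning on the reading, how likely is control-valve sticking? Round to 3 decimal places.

0.231

For each hypothesis, the unnormalized posterior weight is prior × likelihood:
  coupling fatigue: 0.29 × 0.86 = 0.2494
  sensor drift: 0.32 × 0.89 = 0.2848
  control-valve sticking: 0.20 × 0.87 = 0.174
  rotor imbalance: 0.19 × 0.24 = 0.0456
Marginal likelihood of the evidence = 0.7538.
P(control-valve sticking | evidence) = 0.174 / 0.7538 ≈ 0.231.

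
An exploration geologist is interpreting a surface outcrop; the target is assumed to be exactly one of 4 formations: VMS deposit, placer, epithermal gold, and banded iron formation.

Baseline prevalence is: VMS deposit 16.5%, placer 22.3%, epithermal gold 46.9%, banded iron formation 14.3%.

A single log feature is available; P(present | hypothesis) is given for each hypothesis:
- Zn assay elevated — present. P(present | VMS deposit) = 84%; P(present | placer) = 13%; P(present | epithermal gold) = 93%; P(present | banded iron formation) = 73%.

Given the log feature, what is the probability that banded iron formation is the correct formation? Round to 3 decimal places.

By Bayes' rule, the unnormalized weight for each hypothesis is prior × likelihood:
  VMS deposit: 0.165 × 0.84 = 0.1386
  placer: 0.223 × 0.13 = 0.02899
  epithermal gold: 0.469 × 0.93 = 0.43617
  banded iron formation: 0.143 × 0.73 = 0.10439
Normalizing constant Z = 0.1386 + 0.02899 + 0.43617 + 0.10439 = 0.70815.
P(banded iron formation | evidence) = 0.10439 / 0.70815 ≈ 0.147.

0.147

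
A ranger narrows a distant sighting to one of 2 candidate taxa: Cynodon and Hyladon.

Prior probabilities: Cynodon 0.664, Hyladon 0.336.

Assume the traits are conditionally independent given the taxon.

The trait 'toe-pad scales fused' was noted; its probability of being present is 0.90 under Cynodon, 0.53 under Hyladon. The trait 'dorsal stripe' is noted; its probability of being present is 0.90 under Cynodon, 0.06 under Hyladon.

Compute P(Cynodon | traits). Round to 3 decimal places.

Multiply each prior by the joint likelihood of the trait pattern:
  Cynodon: 0.664 × 0.90 × 0.90 = 0.53784
  Hyladon: 0.336 × 0.53 × 0.06 = 0.010685
Normalizing constant Z = 0.53784 + 0.010685 = 0.54852.
P(Cynodon | evidence) = 0.53784 / 0.54852 ≈ 0.981.

0.981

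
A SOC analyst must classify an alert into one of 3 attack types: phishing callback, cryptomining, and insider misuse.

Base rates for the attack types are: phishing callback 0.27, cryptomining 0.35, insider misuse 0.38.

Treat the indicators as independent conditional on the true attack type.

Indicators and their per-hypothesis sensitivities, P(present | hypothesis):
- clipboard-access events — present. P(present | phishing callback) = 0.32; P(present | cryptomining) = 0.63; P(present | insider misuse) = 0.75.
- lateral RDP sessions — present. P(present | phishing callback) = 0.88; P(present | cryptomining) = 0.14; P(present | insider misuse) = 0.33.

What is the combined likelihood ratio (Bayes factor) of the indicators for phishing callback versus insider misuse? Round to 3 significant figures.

1.14

Joint likelihood of the indicator pattern under each hypothesis:
  phishing callback: 0.32 × 0.88 = 0.2816
  insider misuse: 0.75 × 0.33 = 0.2475
Bayes factor = 0.2816 / 0.2475 ≈ 1.14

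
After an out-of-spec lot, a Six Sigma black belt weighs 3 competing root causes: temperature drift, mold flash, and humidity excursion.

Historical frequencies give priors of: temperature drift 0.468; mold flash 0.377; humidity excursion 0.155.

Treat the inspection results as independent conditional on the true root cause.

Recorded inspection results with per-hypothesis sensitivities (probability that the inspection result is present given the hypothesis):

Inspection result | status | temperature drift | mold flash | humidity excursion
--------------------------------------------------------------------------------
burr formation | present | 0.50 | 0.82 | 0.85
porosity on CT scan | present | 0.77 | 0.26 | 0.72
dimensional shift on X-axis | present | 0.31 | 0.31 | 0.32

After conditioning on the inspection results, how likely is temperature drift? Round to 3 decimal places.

0.503

For each hypothesis, the unnormalized posterior weight is prior × product of the inspection result likelihoods:
  temperature drift: 0.468 × 0.50 × 0.77 × 0.31 = 0.055856
  mold flash: 0.377 × 0.82 × 0.26 × 0.31 = 0.024917
  humidity excursion: 0.155 × 0.85 × 0.72 × 0.32 = 0.030355
Normalizing constant Z = 0.055856 + 0.024917 + 0.030355 = 0.11113.
P(temperature drift | evidence) = 0.055856 / 0.11113 ≈ 0.503.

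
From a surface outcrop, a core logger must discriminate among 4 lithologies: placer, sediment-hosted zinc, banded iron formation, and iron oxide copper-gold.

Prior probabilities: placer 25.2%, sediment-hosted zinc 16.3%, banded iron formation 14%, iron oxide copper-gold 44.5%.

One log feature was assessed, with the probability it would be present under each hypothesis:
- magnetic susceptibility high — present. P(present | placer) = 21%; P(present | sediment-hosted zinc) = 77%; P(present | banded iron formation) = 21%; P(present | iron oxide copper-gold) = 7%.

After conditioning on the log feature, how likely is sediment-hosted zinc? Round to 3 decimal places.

0.525

Multiply each prior by the likelihood of the log feature:
  placer: 0.252 × 0.21 = 0.05292
  sediment-hosted zinc: 0.163 × 0.77 = 0.12551
  banded iron formation: 0.140 × 0.21 = 0.0294
  iron oxide copper-gold: 0.445 × 0.07 = 0.03115
The unnormalized weights sum to 0.23898.
P(sediment-hosted zinc | evidence) = 0.12551 / 0.23898 ≈ 0.525.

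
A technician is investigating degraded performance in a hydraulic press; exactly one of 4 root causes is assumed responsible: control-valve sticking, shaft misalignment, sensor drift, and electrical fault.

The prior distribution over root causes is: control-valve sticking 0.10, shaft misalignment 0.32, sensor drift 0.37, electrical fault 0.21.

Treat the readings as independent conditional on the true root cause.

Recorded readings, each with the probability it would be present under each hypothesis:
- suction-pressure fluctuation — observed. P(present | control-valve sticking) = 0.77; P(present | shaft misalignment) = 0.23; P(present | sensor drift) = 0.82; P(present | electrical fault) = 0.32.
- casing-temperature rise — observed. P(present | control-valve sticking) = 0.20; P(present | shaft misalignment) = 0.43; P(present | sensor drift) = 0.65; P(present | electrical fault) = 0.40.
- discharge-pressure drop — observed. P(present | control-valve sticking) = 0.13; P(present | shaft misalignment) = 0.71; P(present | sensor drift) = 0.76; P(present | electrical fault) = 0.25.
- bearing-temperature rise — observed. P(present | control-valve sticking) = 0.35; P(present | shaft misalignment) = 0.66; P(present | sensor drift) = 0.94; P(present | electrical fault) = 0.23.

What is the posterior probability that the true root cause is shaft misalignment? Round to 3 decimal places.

Multiply each prior by the joint likelihood of the reading pattern:
  control-valve sticking: 0.10 × 0.77 × 0.20 × 0.13 × 0.35 = 0.0007007
  shaft misalignment: 0.32 × 0.23 × 0.43 × 0.71 × 0.66 = 0.01483
  sensor drift: 0.37 × 0.82 × 0.65 × 0.76 × 0.94 = 0.14089
  electrical fault: 0.21 × 0.32 × 0.40 × 0.25 × 0.23 = 0.0015456
The unnormalized weights sum to 0.15796.
P(shaft misalignment | evidence) = 0.01483 / 0.15796 ≈ 0.094.

0.094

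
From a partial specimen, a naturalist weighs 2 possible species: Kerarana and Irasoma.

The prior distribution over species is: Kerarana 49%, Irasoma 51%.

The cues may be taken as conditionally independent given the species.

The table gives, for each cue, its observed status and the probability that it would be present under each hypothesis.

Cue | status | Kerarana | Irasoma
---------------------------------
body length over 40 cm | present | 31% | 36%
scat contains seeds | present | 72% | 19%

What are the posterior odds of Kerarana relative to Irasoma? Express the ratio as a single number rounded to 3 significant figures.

Unnormalized posterior weight (prior times the cue likelihoods) for each of the two hypotheses:
  Kerarana: 0.49 × 0.31 × 0.72 = 0.10937
  Irasoma: 0.51 × 0.36 × 0.19 = 0.034884
Odds(Kerarana : Irasoma) = 0.10937 / 0.034884 ≈ 3.14.

3.14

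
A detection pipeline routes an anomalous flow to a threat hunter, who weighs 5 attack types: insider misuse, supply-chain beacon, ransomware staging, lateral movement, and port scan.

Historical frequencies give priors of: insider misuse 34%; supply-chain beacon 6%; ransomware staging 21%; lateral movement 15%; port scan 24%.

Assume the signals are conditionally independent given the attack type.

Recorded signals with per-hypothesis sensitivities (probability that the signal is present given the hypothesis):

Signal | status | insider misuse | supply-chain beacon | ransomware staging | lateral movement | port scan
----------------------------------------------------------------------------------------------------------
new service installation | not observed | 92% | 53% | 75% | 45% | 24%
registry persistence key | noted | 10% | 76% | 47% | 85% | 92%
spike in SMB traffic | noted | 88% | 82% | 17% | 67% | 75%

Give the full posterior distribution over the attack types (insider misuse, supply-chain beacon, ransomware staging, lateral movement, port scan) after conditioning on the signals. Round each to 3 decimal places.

Multiply each prior by the joint likelihood of the signal pattern (using 1 − P(present | H) for each absent signal):
  insider misuse: 0.34 × (1 − 0.92) × 0.10 × 0.88 = 0.0023936
  supply-chain beacon: 0.06 × (1 − 0.53) × 0.76 × 0.82 = 0.017574
  ransomware staging: 0.21 × (1 − 0.75) × 0.47 × 0.17 = 0.0041948
  lateral movement: 0.15 × (1 − 0.45) × 0.85 × 0.67 = 0.046984
  port scan: 0.24 × (1 − 0.24) × 0.92 × 0.75 = 0.12586
The unnormalized weights sum to 0.197.
P(insider misuse | evidence) = 0.0023936 / 0.197 ≈ 0.012
P(supply-chain beacon | evidence) = 0.017574 / 0.197 ≈ 0.089
P(ransomware staging | evidence) = 0.0041948 / 0.197 ≈ 0.021
P(lateral movement | evidence) = 0.046984 / 0.197 ≈ 0.238
P(port scan | evidence) = 0.12586 / 0.197 ≈ 0.639

0.012, 0.089, 0.021, 0.238, 0.639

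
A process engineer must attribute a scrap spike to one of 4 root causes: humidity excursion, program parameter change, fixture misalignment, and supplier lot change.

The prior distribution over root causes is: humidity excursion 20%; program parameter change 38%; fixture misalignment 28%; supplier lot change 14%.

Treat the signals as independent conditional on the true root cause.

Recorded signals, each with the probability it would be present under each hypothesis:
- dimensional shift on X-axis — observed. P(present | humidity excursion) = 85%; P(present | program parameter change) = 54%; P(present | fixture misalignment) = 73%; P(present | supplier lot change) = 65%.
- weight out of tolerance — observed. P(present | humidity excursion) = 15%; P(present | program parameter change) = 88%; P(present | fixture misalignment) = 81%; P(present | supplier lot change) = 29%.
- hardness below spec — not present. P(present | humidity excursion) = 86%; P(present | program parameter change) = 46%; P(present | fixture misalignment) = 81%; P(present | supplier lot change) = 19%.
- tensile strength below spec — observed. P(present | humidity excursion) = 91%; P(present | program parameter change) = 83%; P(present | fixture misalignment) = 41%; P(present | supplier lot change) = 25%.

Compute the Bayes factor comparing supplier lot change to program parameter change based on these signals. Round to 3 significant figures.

Joint likelihood of the signal pattern under each hypothesis (using 1 − P(present | H) for each absent signal):
  supplier lot change: 0.65 × 0.29 × (1 − 0.19) × 0.25 = 0.038171
  program parameter change: 0.54 × 0.88 × (1 − 0.46) × 0.83 = 0.21298
Bayes factor = 0.038171 / 0.21298 ≈ 0.179

0.179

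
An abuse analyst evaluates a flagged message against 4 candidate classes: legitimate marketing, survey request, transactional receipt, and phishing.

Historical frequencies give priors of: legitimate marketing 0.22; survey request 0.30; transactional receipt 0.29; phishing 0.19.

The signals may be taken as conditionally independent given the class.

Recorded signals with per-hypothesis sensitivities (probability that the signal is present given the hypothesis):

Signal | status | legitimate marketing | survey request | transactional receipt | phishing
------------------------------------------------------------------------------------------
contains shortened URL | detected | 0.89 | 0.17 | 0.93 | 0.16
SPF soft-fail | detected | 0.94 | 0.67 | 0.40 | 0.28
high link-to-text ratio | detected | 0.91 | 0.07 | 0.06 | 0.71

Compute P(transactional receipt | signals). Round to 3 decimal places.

Multiply each prior by the joint likelihood of the signal pattern:
  legitimate marketing: 0.22 × 0.89 × 0.94 × 0.91 = 0.16749
  survey request: 0.30 × 0.17 × 0.67 × 0.07 = 0.0023919
  transactional receipt: 0.29 × 0.93 × 0.40 × 0.06 = 0.0064728
  phishing: 0.19 × 0.16 × 0.28 × 0.71 = 0.0060435
The unnormalized weights sum to 0.1824.
P(transactional receipt | evidence) = 0.0064728 / 0.1824 ≈ 0.035.

0.035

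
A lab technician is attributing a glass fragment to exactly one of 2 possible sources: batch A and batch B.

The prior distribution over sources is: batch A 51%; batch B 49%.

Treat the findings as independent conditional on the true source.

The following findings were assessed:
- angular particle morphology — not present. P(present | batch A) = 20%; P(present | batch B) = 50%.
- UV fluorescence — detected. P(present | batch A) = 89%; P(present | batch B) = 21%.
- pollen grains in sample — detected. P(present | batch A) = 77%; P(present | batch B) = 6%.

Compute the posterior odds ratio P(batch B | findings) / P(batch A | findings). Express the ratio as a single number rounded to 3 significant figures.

0.0110

Unnormalized posterior weight (prior times the finding likelihoods) for each of the two hypotheses (using 1 − P(present | H) for each absent finding):
  batch B: 0.49 × (1 − 0.50) × 0.21 × 0.06 = 0.003087
  batch A: 0.51 × (1 − 0.20) × 0.89 × 0.77 = 0.2796
Odds(batch B : batch A) = 0.003087 / 0.2796 ≈ 0.0110.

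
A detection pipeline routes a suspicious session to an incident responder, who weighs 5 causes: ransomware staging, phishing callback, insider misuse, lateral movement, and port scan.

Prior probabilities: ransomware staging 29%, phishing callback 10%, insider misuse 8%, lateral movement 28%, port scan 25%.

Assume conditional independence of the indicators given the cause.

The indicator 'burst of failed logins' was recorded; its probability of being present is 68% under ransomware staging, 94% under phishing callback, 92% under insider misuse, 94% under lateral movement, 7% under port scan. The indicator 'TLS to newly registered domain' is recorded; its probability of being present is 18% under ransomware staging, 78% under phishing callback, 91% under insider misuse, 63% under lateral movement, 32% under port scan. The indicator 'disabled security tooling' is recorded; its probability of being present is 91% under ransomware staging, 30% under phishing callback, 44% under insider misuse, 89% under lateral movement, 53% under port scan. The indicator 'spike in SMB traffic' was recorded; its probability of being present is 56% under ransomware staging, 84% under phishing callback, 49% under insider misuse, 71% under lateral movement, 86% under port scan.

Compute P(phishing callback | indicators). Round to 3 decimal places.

0.117

For each hypothesis, the unnormalized posterior weight is prior × product of the indicator likelihoods:
  ransomware staging: 0.29 × 0.68 × 0.18 × 0.91 × 0.56 = 0.018089
  phishing callback: 0.10 × 0.94 × 0.78 × 0.30 × 0.84 = 0.018477
  insider misuse: 0.08 × 0.92 × 0.91 × 0.44 × 0.49 = 0.01444
  lateral movement: 0.28 × 0.94 × 0.63 × 0.89 × 0.71 = 0.10478
  port scan: 0.25 × 0.07 × 0.32 × 0.53 × 0.86 = 0.0025525
Normalizing constant Z = 0.018089 + 0.018477 + 0.01444 + 0.10478 + 0.0025525 = 0.15834.
P(phishing callback | evidence) = 0.018477 / 0.15834 ≈ 0.117.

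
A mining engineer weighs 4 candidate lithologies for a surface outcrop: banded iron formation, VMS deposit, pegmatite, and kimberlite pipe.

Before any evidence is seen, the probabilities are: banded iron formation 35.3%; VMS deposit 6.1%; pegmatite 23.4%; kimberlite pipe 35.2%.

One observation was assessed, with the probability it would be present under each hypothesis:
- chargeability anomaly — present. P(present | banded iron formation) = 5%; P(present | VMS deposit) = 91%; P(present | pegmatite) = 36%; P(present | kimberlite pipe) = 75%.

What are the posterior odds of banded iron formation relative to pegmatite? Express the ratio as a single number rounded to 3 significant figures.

0.210

Posterior odds equal prior odds times the likelihood ratio; only the two competing hypotheses matter.
  banded iron formation: 0.353 × 0.05 = 0.01765
  pegmatite: 0.234 × 0.36 = 0.08424
Odds(banded iron formation : pegmatite) = 0.01765 / 0.08424 ≈ 0.210.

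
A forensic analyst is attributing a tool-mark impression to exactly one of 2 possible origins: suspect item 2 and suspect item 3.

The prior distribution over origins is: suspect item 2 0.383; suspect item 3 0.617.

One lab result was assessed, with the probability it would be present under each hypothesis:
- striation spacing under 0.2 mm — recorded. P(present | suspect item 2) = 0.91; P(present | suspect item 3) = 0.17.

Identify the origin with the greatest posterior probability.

For each hypothesis, the unnormalized posterior weight is prior × likelihood:
  suspect item 2: 0.383 × 0.91 = 0.34853
  suspect item 3: 0.617 × 0.17 = 0.10489
Marginal likelihood of the evidence = 0.45342.
P(suspect item 2 | evidence) ≈ 0.34853 / 0.45342 ≈ 0.769
P(suspect item 3 | evidence) ≈ 0.10489 / 0.45342 ≈ 0.231
The largest is 0.769, so suspect item 2 is most probable.

suspect item 2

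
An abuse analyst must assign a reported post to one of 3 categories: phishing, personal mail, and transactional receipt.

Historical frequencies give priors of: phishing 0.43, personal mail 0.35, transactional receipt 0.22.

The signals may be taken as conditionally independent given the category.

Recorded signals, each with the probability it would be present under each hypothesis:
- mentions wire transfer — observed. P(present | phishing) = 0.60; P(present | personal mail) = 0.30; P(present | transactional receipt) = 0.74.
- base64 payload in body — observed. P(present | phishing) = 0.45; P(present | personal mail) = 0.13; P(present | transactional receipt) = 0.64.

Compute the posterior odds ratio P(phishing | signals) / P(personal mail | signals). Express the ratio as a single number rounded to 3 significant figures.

8.51

Unnormalized posterior weight (prior times the signal likelihoods) for each of the two hypotheses:
  phishing: 0.43 × 0.60 × 0.45 = 0.1161
  personal mail: 0.35 × 0.30 × 0.13 = 0.01365
Posterior odds = 0.1161 / 0.01365 ≈ 8.51.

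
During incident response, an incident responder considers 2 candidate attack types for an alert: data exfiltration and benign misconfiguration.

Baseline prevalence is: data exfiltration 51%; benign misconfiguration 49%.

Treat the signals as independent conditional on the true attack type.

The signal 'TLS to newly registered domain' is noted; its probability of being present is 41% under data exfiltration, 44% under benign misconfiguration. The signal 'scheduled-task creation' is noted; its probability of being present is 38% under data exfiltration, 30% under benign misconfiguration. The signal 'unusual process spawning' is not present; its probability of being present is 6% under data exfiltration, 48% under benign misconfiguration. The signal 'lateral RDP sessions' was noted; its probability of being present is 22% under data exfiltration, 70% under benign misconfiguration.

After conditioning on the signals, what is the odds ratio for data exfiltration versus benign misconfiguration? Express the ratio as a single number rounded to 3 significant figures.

0.698

Unnormalized posterior weight (prior times the signal likelihoods) for each of the two hypotheses (using 1 − P(present | H) for each absent signal):
  data exfiltration: 0.51 × 0.41 × 0.38 × (1 − 0.06) × 0.22 = 0.016432
  benign misconfiguration: 0.49 × 0.44 × 0.30 × (1 − 0.48) × 0.70 = 0.023544
Posterior odds = 0.016432 / 0.023544 ≈ 0.698.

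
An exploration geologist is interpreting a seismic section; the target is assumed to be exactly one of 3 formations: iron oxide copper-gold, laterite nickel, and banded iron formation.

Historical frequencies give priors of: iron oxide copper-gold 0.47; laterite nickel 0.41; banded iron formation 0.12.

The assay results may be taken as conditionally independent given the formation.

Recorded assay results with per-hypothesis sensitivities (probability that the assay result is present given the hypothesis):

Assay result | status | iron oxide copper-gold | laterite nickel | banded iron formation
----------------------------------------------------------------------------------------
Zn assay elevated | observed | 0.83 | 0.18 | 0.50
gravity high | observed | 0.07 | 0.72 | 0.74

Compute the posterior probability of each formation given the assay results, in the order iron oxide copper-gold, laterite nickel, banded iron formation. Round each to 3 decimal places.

0.219, 0.426, 0.356

By Bayes' rule with conditional independence, the unnormalized weight for each hypothesis is prior × ∏ likelihoods:
  iron oxide copper-gold: 0.47 × 0.83 × 0.07 = 0.027307
  laterite nickel: 0.41 × 0.18 × 0.72 = 0.053136
  banded iron formation: 0.12 × 0.50 × 0.74 = 0.0444
Normalizing constant Z = 0.027307 + 0.053136 + 0.0444 = 0.12484.
P(iron oxide copper-gold | evidence) = 0.027307 / 0.12484 ≈ 0.219
P(laterite nickel | evidence) = 0.053136 / 0.12484 ≈ 0.426
P(banded iron formation | evidence) = 0.0444 / 0.12484 ≈ 0.356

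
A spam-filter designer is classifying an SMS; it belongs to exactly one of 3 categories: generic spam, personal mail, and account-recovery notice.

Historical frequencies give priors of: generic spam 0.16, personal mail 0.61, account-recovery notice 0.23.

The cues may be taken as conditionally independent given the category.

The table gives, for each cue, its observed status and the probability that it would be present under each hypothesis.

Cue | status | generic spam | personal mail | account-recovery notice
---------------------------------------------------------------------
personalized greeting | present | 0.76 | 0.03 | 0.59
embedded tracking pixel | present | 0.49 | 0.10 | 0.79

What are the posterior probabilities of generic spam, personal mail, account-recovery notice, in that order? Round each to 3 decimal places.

By Bayes' rule with conditional independence, the unnormalized weight for each hypothesis is prior × ∏ likelihoods:
  generic spam: 0.16 × 0.76 × 0.49 = 0.059584
  personal mail: 0.61 × 0.03 × 0.10 = 0.00183
  account-recovery notice: 0.23 × 0.59 × 0.79 = 0.1072
Normalizing constant Z = 0.059584 + 0.00183 + 0.1072 = 0.16862.
P(generic spam | evidence) = 0.059584 / 0.16862 ≈ 0.353
P(personal mail | evidence) = 0.00183 / 0.16862 ≈ 0.011
P(account-recovery notice | evidence) = 0.1072 / 0.16862 ≈ 0.636

0.353, 0.011, 0.636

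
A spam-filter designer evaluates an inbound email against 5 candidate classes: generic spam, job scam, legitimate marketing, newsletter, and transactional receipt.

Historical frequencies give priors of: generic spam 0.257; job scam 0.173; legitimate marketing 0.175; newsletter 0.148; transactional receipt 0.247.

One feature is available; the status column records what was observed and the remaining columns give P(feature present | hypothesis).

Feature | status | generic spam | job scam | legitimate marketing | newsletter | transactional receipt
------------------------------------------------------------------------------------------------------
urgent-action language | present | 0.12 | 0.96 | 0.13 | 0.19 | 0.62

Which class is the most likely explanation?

job scam

By Bayes' rule, the unnormalized weight for each hypothesis is prior × likelihood:
  generic spam: 0.257 × 0.12 = 0.03084
  job scam: 0.173 × 0.96 = 0.16608
  legitimate marketing: 0.175 × 0.13 = 0.02275
  newsletter: 0.148 × 0.19 = 0.02812
  transactional receipt: 0.247 × 0.62 = 0.15314
Normalizing constant Z = 0.03084 + 0.16608 + 0.02275 + 0.02812 + 0.15314 = 0.40093.
P(generic spam | evidence) ≈ 0.03084 / 0.40093 ≈ 0.077
P(job scam | evidence) ≈ 0.16608 / 0.40093 ≈ 0.414
P(legitimate marketing | evidence) ≈ 0.02275 / 0.40093 ≈ 0.057
P(newsletter | evidence) ≈ 0.02812 / 0.40093 ≈ 0.070
P(transactional receipt | evidence) ≈ 0.15314 / 0.40093 ≈ 0.382
The largest is 0.414, so job scam is most probable.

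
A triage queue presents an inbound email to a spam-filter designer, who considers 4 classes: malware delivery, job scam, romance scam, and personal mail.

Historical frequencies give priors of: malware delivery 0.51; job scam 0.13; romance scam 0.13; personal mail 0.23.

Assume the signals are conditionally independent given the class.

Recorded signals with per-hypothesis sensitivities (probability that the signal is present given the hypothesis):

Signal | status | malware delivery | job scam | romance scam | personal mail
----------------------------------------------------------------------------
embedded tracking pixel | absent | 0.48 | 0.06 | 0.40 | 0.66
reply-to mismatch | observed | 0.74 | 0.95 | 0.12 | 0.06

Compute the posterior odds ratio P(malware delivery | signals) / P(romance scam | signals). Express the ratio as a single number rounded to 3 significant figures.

Posterior odds equal prior odds times the likelihood ratio; only the two competing hypotheses matter (using 1 − P(present | H) for each absent signal).
  malware delivery: 0.51 × (1 − 0.48) × 0.74 = 0.19625
  romance scam: 0.13 × (1 − 0.40) × 0.12 = 0.00936
Odds(malware delivery : romance scam) = 0.19625 / 0.00936 ≈ 21.0.

21.0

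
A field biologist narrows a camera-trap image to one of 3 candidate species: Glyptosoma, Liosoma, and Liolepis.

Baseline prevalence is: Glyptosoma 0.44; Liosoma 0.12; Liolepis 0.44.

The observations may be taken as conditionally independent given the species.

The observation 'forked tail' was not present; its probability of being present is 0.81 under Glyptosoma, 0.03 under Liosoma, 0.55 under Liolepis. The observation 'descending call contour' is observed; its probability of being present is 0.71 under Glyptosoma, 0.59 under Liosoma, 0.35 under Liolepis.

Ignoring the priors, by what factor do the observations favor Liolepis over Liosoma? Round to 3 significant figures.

Take the product of per-observation likelihoods under each hypothesis (using 1 − P(present | H) for each absent observation), then divide.
  Liolepis: (1 − 0.55) × 0.35 = 0.1575
  Liosoma: (1 − 0.03) × 0.59 = 0.5723
Bayes factor = 0.1575 / 0.5723 ≈ 0.275

0.275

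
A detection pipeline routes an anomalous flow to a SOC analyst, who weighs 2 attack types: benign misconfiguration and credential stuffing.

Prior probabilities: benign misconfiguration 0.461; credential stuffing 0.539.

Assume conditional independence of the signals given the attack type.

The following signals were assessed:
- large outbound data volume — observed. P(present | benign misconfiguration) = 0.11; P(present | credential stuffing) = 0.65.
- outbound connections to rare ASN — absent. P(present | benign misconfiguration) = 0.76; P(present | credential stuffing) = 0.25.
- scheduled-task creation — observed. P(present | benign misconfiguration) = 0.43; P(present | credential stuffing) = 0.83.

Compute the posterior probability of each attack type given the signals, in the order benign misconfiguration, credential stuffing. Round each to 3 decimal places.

0.023, 0.977

For each hypothesis, the unnormalized posterior weight is prior × product of the signal likelihoods (using 1 − P(present | H) for each absent signal):
  benign misconfiguration: 0.461 × 0.11 × (1 − 0.76) × 0.43 = 0.0052333
  credential stuffing: 0.539 × 0.65 × (1 − 0.25) × 0.83 = 0.21809
The unnormalized weights sum to 0.22333.
P(benign misconfiguration | evidence) = 0.0052333 / 0.22333 ≈ 0.023
P(credential stuffing | evidence) = 0.21809 / 0.22333 ≈ 0.977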